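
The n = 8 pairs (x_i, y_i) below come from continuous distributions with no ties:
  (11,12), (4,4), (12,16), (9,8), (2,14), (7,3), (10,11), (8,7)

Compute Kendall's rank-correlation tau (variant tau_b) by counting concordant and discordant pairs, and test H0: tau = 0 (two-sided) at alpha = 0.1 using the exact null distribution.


Step 1: Enumerate the 28 unordered pairs (i,j) with i<j and classify each by sign(x_j-x_i) * sign(y_j-y_i).
  (1,2):dx=-7,dy=-8->C; (1,3):dx=+1,dy=+4->C; (1,4):dx=-2,dy=-4->C; (1,5):dx=-9,dy=+2->D
  (1,6):dx=-4,dy=-9->C; (1,7):dx=-1,dy=-1->C; (1,8):dx=-3,dy=-5->C; (2,3):dx=+8,dy=+12->C
  (2,4):dx=+5,dy=+4->C; (2,5):dx=-2,dy=+10->D; (2,6):dx=+3,dy=-1->D; (2,7):dx=+6,dy=+7->C
  (2,8):dx=+4,dy=+3->C; (3,4):dx=-3,dy=-8->C; (3,5):dx=-10,dy=-2->C; (3,6):dx=-5,dy=-13->C
  (3,7):dx=-2,dy=-5->C; (3,8):dx=-4,dy=-9->C; (4,5):dx=-7,dy=+6->D; (4,6):dx=-2,dy=-5->C
  (4,7):dx=+1,dy=+3->C; (4,8):dx=-1,dy=-1->C; (5,6):dx=+5,dy=-11->D; (5,7):dx=+8,dy=-3->D
  (5,8):dx=+6,dy=-7->D; (6,7):dx=+3,dy=+8->C; (6,8):dx=+1,dy=+4->C; (7,8):dx=-2,dy=-4->C
Step 2: C = 21, D = 7, total pairs = 28.
Step 3: tau = (C - D)/(n(n-1)/2) = (21 - 7)/28 = 0.500000.
Step 4: Exact two-sided p-value (enumerate n! = 40320 permutations of y under H0): p = 0.108681.
Step 5: alpha = 0.1. fail to reject H0.

tau_b = 0.5000 (C=21, D=7), p = 0.108681, fail to reject H0.


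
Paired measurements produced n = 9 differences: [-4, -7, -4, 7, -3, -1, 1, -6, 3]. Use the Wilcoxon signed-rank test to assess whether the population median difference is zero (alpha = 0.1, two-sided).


Step 1: Drop any zero differences (none here) and take |d_i|.
|d| = [4, 7, 4, 7, 3, 1, 1, 6, 3]
Step 2: Midrank |d_i| (ties get averaged ranks).
ranks: |4|->5.5, |7|->8.5, |4|->5.5, |7|->8.5, |3|->3.5, |1|->1.5, |1|->1.5, |6|->7, |3|->3.5
Step 3: Attach original signs; sum ranks with positive sign and with negative sign.
W+ = 8.5 + 1.5 + 3.5 = 13.5
W- = 5.5 + 8.5 + 5.5 + 3.5 + 1.5 + 7 = 31.5
(Check: W+ + W- = 45 should equal n(n+1)/2 = 45.)
Step 4: Test statistic W = min(W+, W-) = 13.5.
Step 5: Ties in |d|, so use the tie-corrected normal approximation.
        E[W] = n(n+1)/4 = 9*10/4 = 22.5.
        Tie groups: |d|=1 (t=2), |d|=3 (t=2), |d|=4 (t=2), |d|=7 (t=2); sum(t^3 - t) = 24.
        Var[W] = n(n+1)(2n+1)/24 - sum(t^3-t)/48 = 1710/24 - 24/48 = 70.75.
        z = (W - E[W]) / sqrt(Var[W]) = (13.5 - 22.5) / 8.4113 = -1.0700.
        Two-sided p = 2*Phi(z) = 0.284624.
Step 6: alpha = 0.1. fail to reject H0.

W+ = 13.5, W- = 31.5, W = min = 13.5, p = 0.284624, fail to reject H0.


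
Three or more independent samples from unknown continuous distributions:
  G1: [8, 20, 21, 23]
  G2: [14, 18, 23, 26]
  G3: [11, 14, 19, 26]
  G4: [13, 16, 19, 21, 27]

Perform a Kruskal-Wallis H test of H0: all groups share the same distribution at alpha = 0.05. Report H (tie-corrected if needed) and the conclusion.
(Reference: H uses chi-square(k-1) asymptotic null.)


Step 1: Combine all N = 17 observations and assign midranks.
sorted (value, group, rank): (8,G1,1), (11,G3,2), (13,G4,3), (14,G2,4.5), (14,G3,4.5), (16,G4,6), (18,G2,7), (19,G3,8.5), (19,G4,8.5), (20,G1,10), (21,G1,11.5), (21,G4,11.5), (23,G1,13.5), (23,G2,13.5), (26,G2,15.5), (26,G3,15.5), (27,G4,17)
Step 2: Sum ranks within each group.
R_1 = 36 (n_1 = 4)
R_2 = 40.5 (n_2 = 4)
R_3 = 30.5 (n_3 = 4)
R_4 = 46 (n_4 = 5)
Step 3: H = 12/(N(N+1)) * sum(R_i^2/n_i) - 3(N+1)
     = 12/(17*18) * (36^2/4 + 40.5^2/4 + 30.5^2/4 + 46^2/5) - 3*18
     = 0.039216 * 1389.83 - 54
     = 0.502941.
Step 4: Ties present; correction factor C = 1 - 30/(17^3 - 17) = 0.993873. Corrected H = 0.502941 / 0.993873 = 0.506042.
Step 5: Under H0, H ~ chi^2(3); p-value = 0.917562.
Step 6: alpha = 0.05. fail to reject H0.

H = 0.5060, df = 3, p = 0.917562, fail to reject H0.


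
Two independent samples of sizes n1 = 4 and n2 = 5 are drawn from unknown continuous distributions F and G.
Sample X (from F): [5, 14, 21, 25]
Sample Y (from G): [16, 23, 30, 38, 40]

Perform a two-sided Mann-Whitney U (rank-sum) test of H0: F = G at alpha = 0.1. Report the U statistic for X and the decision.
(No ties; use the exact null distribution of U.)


Step 1: Combine and sort all 9 observations; assign midranks.
sorted (value, group): (5,X), (14,X), (16,Y), (21,X), (23,Y), (25,X), (30,Y), (38,Y), (40,Y)
ranks: 5->1, 14->2, 16->3, 21->4, 23->5, 25->6, 30->7, 38->8, 40->9
Step 2: Rank sum for X: R1 = 1 + 2 + 4 + 6 = 13.
Step 3: U_X = R1 - n1(n1+1)/2 = 13 - 4*5/2 = 13 - 10 = 3.
       U_Y = n1*n2 - U_X = 20 - 3 = 17.
Step 4: No ties, so the exact null distribution of U (based on enumerating the C(9,4) = 126 equally likely rank assignments) gives the two-sided p-value.
Step 5: p-value = 0.111111; compare to alpha = 0.1. fail to reject H0.

U_X = 3, p = 0.111111, fail to reject H0 at alpha = 0.1.


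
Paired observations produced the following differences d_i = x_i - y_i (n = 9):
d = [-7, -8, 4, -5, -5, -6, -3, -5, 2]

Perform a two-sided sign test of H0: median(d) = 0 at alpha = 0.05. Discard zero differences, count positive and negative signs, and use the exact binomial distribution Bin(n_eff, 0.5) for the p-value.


Step 1: Discard zero differences. Original n = 9; n_eff = number of nonzero differences = 9.
Nonzero differences (with sign): -7, -8, +4, -5, -5, -6, -3, -5, +2
Step 2: Count signs: positive = 2, negative = 7.
Step 3: Under H0: P(positive) = 0.5, so the number of positives S ~ Bin(9, 0.5).
Step 4: Two-sided exact p-value = sum of Bin(9,0.5) probabilities at or below the observed probability = 0.179688.
Step 5: alpha = 0.05. fail to reject H0.

n_eff = 9, pos = 2, neg = 7, p = 0.179688, fail to reject H0.


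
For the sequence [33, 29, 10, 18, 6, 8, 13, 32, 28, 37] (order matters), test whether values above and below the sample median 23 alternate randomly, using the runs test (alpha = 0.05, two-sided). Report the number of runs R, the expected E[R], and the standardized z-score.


Step 1: Compute median = 23; label A = above, B = below.
Labels in order: AABBBBBAAA  (n_A = 5, n_B = 5)
Step 2: Count runs R = 3.
Step 3: Under H0 (random ordering), E[R] = 2*n_A*n_B/(n_A+n_B) + 1 = 2*5*5/10 + 1 = 6.0000.
        Var[R] = 2*n_A*n_B*(2*n_A*n_B - n_A - n_B) / ((n_A+n_B)^2 * (n_A+n_B-1)) = 2000/900 = 2.2222.
        SD[R] = 1.4907.
Step 4: Continuity-corrected z = (R + 0.5 - E[R]) / SD[R] = (3 + 0.5 - 6.0000) / 1.4907 = -1.6771.
Step 5: Two-sided p-value via normal approximation = 2*(1 - Phi(|z|)) = 0.093533.
Step 6: alpha = 0.05. fail to reject H0.

R = 3, z = -1.6771, p = 0.093533, fail to reject H0.


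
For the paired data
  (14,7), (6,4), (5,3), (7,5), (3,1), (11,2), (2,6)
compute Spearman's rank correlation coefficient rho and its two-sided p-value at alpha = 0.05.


Step 1: Rank x and y separately (midranks; no ties here).
rank(x): 14->7, 6->4, 5->3, 7->5, 3->2, 11->6, 2->1
rank(y): 7->7, 4->4, 3->3, 5->5, 1->1, 2->2, 6->6
Step 2: d_i = R_x(i) - R_y(i); compute d_i^2.
  (7-7)^2=0, (4-4)^2=0, (3-3)^2=0, (5-5)^2=0, (2-1)^2=1, (6-2)^2=16, (1-6)^2=25
sum(d^2) = 42.
Step 3: rho = 1 - 6*42 / (7*(7^2 - 1)) = 1 - 252/336 = 0.250000.
Step 4: Under H0, t = rho * sqrt((n-2)/(1-rho^2)) = 0.5774 ~ t(5).
Step 5: Two-sided p-value from the t-distribution with 5 df = 0.588724.
Step 6: alpha = 0.05. fail to reject H0.

rho = 0.2500, p = 0.588724, fail to reject H0 at alpha = 0.05.


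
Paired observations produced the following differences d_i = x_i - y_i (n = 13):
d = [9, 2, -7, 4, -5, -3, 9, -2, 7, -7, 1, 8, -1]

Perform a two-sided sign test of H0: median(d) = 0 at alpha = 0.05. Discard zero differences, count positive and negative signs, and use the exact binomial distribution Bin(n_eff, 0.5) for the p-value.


Step 1: Discard zero differences. Original n = 13; n_eff = number of nonzero differences = 13.
Nonzero differences (with sign): +9, +2, -7, +4, -5, -3, +9, -2, +7, -7, +1, +8, -1
Step 2: Count signs: positive = 7, negative = 6.
Step 3: Under H0: P(positive) = 0.5, so the number of positives S ~ Bin(13, 0.5).
Step 4: Two-sided exact p-value = sum of Bin(13,0.5) probabilities at or below the observed probability = 1.000000.
Step 5: alpha = 0.05. fail to reject H0.

n_eff = 13, pos = 7, neg = 6, p = 1.000000, fail to reject H0.


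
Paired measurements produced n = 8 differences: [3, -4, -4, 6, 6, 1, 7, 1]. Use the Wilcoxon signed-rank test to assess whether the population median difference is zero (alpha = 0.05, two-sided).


Step 1: Drop any zero differences (none here) and take |d_i|.
|d| = [3, 4, 4, 6, 6, 1, 7, 1]
Step 2: Midrank |d_i| (ties get averaged ranks).
ranks: |3|->3, |4|->4.5, |4|->4.5, |6|->6.5, |6|->6.5, |1|->1.5, |7|->8, |1|->1.5
Step 3: Attach original signs; sum ranks with positive sign and with negative sign.
W+ = 3 + 6.5 + 6.5 + 1.5 + 8 + 1.5 = 27
W- = 4.5 + 4.5 = 9
(Check: W+ + W- = 36 should equal n(n+1)/2 = 36.)
Step 4: Test statistic W = min(W+, W-) = 9.
Step 5: Ties in |d|, so use the tie-corrected normal approximation.
        E[W] = n(n+1)/4 = 8*9/4 = 18.
        Tie groups: |d|=1 (t=2), |d|=4 (t=2), |d|=6 (t=2); sum(t^3 - t) = 18.
        Var[W] = n(n+1)(2n+1)/24 - sum(t^3-t)/48 = 1224/24 - 18/48 = 50.625.
        z = (W - E[W]) / sqrt(Var[W]) = (9 - 18) / 7.1151 = -1.2649.
        Two-sided p = 2*Phi(z) = 0.205903.
Step 6: alpha = 0.05. fail to reject H0.

W+ = 27, W- = 9, W = min = 9, p = 0.205903, fail to reject H0.


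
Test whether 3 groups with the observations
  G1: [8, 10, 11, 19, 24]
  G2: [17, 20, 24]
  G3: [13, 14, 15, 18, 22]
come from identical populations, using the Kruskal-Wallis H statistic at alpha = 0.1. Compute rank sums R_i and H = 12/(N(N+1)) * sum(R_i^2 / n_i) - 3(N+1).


Step 1: Combine all N = 13 observations and assign midranks.
sorted (value, group, rank): (8,G1,1), (10,G1,2), (11,G1,3), (13,G3,4), (14,G3,5), (15,G3,6), (17,G2,7), (18,G3,8), (19,G1,9), (20,G2,10), (22,G3,11), (24,G1,12.5), (24,G2,12.5)
Step 2: Sum ranks within each group.
R_1 = 27.5 (n_1 = 5)
R_2 = 29.5 (n_2 = 3)
R_3 = 34 (n_3 = 5)
Step 3: H = 12/(N(N+1)) * sum(R_i^2/n_i) - 3(N+1)
     = 12/(13*14) * (27.5^2/5 + 29.5^2/3 + 34^2/5) - 3*14
     = 0.065934 * 672.533 - 42
     = 2.342857.
Step 4: Ties present; correction factor C = 1 - 6/(13^3 - 13) = 0.997253. Corrected H = 2.342857 / 0.997253 = 2.349311.
Step 5: Under H0, H ~ chi^2(2); p-value = 0.308925.
Step 6: alpha = 0.1. fail to reject H0.

H = 2.3493, df = 2, p = 0.308925, fail to reject H0.


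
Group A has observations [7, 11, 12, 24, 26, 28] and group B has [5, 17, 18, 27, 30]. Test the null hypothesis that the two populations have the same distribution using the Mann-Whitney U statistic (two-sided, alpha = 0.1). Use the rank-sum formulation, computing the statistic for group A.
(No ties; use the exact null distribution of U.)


Step 1: Combine and sort all 11 observations; assign midranks.
sorted (value, group): (5,Y), (7,X), (11,X), (12,X), (17,Y), (18,Y), (24,X), (26,X), (27,Y), (28,X), (30,Y)
ranks: 5->1, 7->2, 11->3, 12->4, 17->5, 18->6, 24->7, 26->8, 27->9, 28->10, 30->11
Step 2: Rank sum for X: R1 = 2 + 3 + 4 + 7 + 8 + 10 = 34.
Step 3: U_X = R1 - n1(n1+1)/2 = 34 - 6*7/2 = 34 - 21 = 13.
       U_Y = n1*n2 - U_X = 30 - 13 = 17.
Step 4: No ties, so the exact null distribution of U (based on enumerating the C(11,6) = 462 equally likely rank assignments) gives the two-sided p-value.
Step 5: p-value = 0.792208; compare to alpha = 0.1. fail to reject H0.

U_X = 13, p = 0.792208, fail to reject H0 at alpha = 0.1.


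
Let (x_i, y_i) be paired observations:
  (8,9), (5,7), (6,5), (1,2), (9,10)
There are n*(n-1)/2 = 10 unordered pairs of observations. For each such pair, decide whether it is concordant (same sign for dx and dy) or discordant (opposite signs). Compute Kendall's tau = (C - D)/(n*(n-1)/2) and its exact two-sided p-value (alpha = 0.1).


Step 1: Enumerate the 10 unordered pairs (i,j) with i<j and classify each by sign(x_j-x_i) * sign(y_j-y_i).
  (1,2):dx=-3,dy=-2->C; (1,3):dx=-2,dy=-4->C; (1,4):dx=-7,dy=-7->C; (1,5):dx=+1,dy=+1->C
  (2,3):dx=+1,dy=-2->D; (2,4):dx=-4,dy=-5->C; (2,5):dx=+4,dy=+3->C; (3,4):dx=-5,dy=-3->C
  (3,5):dx=+3,dy=+5->C; (4,5):dx=+8,dy=+8->C
Step 2: C = 9, D = 1, total pairs = 10.
Step 3: tau = (C - D)/(n(n-1)/2) = (9 - 1)/10 = 0.800000.
Step 4: Exact two-sided p-value (enumerate n! = 120 permutations of y under H0): p = 0.083333.
Step 5: alpha = 0.1. reject H0.

tau_b = 0.8000 (C=9, D=1), p = 0.083333, reject H0.


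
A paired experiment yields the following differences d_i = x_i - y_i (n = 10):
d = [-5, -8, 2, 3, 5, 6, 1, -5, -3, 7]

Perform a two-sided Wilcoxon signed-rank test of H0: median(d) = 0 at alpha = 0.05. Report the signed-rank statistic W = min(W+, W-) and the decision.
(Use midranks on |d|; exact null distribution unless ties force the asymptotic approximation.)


Step 1: Drop any zero differences (none here) and take |d_i|.
|d| = [5, 8, 2, 3, 5, 6, 1, 5, 3, 7]
Step 2: Midrank |d_i| (ties get averaged ranks).
ranks: |5|->6, |8|->10, |2|->2, |3|->3.5, |5|->6, |6|->8, |1|->1, |5|->6, |3|->3.5, |7|->9
Step 3: Attach original signs; sum ranks with positive sign and with negative sign.
W+ = 2 + 3.5 + 6 + 8 + 1 + 9 = 29.5
W- = 6 + 10 + 6 + 3.5 = 25.5
(Check: W+ + W- = 55 should equal n(n+1)/2 = 55.)
Step 4: Test statistic W = min(W+, W-) = 25.5.
Step 5: Ties in |d|, so use the tie-corrected normal approximation.
        E[W] = n(n+1)/4 = 10*11/4 = 27.5.
        Tie groups: |d|=3 (t=2), |d|=5 (t=3); sum(t^3 - t) = 30.
        Var[W] = n(n+1)(2n+1)/24 - sum(t^3-t)/48 = 2310/24 - 30/48 = 95.625.
        z = (W - E[W]) / sqrt(Var[W]) = (25.5 - 27.5) / 9.7788 = -0.2045.
        Two-sided p = 2*Phi(z) = 0.837944.
Step 6: alpha = 0.05. fail to reject H0.

W+ = 29.5, W- = 25.5, W = min = 25.5, p = 0.837944, fail to reject H0.


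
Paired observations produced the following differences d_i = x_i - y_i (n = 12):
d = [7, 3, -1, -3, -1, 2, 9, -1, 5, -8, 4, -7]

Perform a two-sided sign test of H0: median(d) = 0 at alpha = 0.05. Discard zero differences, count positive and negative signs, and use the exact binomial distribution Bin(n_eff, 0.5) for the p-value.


Step 1: Discard zero differences. Original n = 12; n_eff = number of nonzero differences = 12.
Nonzero differences (with sign): +7, +3, -1, -3, -1, +2, +9, -1, +5, -8, +4, -7
Step 2: Count signs: positive = 6, negative = 6.
Step 3: Under H0: P(positive) = 0.5, so the number of positives S ~ Bin(12, 0.5).
Step 4: Two-sided exact p-value = sum of Bin(12,0.5) probabilities at or below the observed probability = 1.000000.
Step 5: alpha = 0.05. fail to reject H0.

n_eff = 12, pos = 6, neg = 6, p = 1.000000, fail to reject H0.


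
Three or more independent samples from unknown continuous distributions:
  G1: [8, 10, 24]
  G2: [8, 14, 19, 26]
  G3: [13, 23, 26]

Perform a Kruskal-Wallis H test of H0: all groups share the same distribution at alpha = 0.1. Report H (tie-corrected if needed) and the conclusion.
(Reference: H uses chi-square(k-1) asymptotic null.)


Step 1: Combine all N = 10 observations and assign midranks.
sorted (value, group, rank): (8,G1,1.5), (8,G2,1.5), (10,G1,3), (13,G3,4), (14,G2,5), (19,G2,6), (23,G3,7), (24,G1,8), (26,G2,9.5), (26,G3,9.5)
Step 2: Sum ranks within each group.
R_1 = 12.5 (n_1 = 3)
R_2 = 22 (n_2 = 4)
R_3 = 20.5 (n_3 = 3)
Step 3: H = 12/(N(N+1)) * sum(R_i^2/n_i) - 3(N+1)
     = 12/(10*11) * (12.5^2/3 + 22^2/4 + 20.5^2/3) - 3*11
     = 0.109091 * 313.167 - 33
     = 1.163636.
Step 4: Ties present; correction factor C = 1 - 12/(10^3 - 10) = 0.987879. Corrected H = 1.163636 / 0.987879 = 1.177914.
Step 5: Under H0, H ~ chi^2(2); p-value = 0.554906.
Step 6: alpha = 0.1. fail to reject H0.

H = 1.1779, df = 2, p = 0.554906, fail to reject H0.


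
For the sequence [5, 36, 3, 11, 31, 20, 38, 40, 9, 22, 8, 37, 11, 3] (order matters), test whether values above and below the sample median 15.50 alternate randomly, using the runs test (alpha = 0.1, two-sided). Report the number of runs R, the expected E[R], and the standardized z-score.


Step 1: Compute median = 15.50; label A = above, B = below.
Labels in order: BABBAAAABABABB  (n_A = 7, n_B = 7)
Step 2: Count runs R = 9.
Step 3: Under H0 (random ordering), E[R] = 2*n_A*n_B/(n_A+n_B) + 1 = 2*7*7/14 + 1 = 8.0000.
        Var[R] = 2*n_A*n_B*(2*n_A*n_B - n_A - n_B) / ((n_A+n_B)^2 * (n_A+n_B-1)) = 8232/2548 = 3.2308.
        SD[R] = 1.7974.
Step 4: Continuity-corrected z = (R - 0.5 - E[R]) / SD[R] = (9 - 0.5 - 8.0000) / 1.7974 = 0.2782.
Step 5: Two-sided p-value via normal approximation = 2*(1 - Phi(|z|)) = 0.780879.
Step 6: alpha = 0.1. fail to reject H0.

R = 9, z = 0.2782, p = 0.780879, fail to reject H0.


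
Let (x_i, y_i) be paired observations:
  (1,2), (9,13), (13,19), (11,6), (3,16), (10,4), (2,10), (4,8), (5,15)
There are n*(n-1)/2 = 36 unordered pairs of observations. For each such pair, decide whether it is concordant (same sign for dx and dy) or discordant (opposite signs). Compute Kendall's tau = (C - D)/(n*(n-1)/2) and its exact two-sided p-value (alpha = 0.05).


Step 1: Enumerate the 36 unordered pairs (i,j) with i<j and classify each by sign(x_j-x_i) * sign(y_j-y_i).
  (1,2):dx=+8,dy=+11->C; (1,3):dx=+12,dy=+17->C; (1,4):dx=+10,dy=+4->C; (1,5):dx=+2,dy=+14->C
  (1,6):dx=+9,dy=+2->C; (1,7):dx=+1,dy=+8->C; (1,8):dx=+3,dy=+6->C; (1,9):dx=+4,dy=+13->C
  (2,3):dx=+4,dy=+6->C; (2,4):dx=+2,dy=-7->D; (2,5):dx=-6,dy=+3->D; (2,6):dx=+1,dy=-9->D
  (2,7):dx=-7,dy=-3->C; (2,8):dx=-5,dy=-5->C; (2,9):dx=-4,dy=+2->D; (3,4):dx=-2,dy=-13->C
  (3,5):dx=-10,dy=-3->C; (3,6):dx=-3,dy=-15->C; (3,7):dx=-11,dy=-9->C; (3,8):dx=-9,dy=-11->C
  (3,9):dx=-8,dy=-4->C; (4,5):dx=-8,dy=+10->D; (4,6):dx=-1,dy=-2->C; (4,7):dx=-9,dy=+4->D
  (4,8):dx=-7,dy=+2->D; (4,9):dx=-6,dy=+9->D; (5,6):dx=+7,dy=-12->D; (5,7):dx=-1,dy=-6->C
  (5,8):dx=+1,dy=-8->D; (5,9):dx=+2,dy=-1->D; (6,7):dx=-8,dy=+6->D; (6,8):dx=-6,dy=+4->D
  (6,9):dx=-5,dy=+11->D; (7,8):dx=+2,dy=-2->D; (7,9):dx=+3,dy=+5->C; (8,9):dx=+1,dy=+7->C
Step 2: C = 21, D = 15, total pairs = 36.
Step 3: tau = (C - D)/(n(n-1)/2) = (21 - 15)/36 = 0.166667.
Step 4: Exact two-sided p-value (enumerate n! = 362880 permutations of y under H0): p = 0.612202.
Step 5: alpha = 0.05. fail to reject H0.

tau_b = 0.1667 (C=21, D=15), p = 0.612202, fail to reject H0.


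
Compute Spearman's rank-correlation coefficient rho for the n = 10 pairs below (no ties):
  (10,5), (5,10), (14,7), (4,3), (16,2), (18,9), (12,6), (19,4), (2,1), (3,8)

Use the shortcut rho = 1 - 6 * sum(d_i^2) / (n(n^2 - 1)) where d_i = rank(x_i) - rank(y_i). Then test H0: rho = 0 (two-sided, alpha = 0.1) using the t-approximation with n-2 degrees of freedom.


Step 1: Rank x and y separately (midranks; no ties here).
rank(x): 10->5, 5->4, 14->7, 4->3, 16->8, 18->9, 12->6, 19->10, 2->1, 3->2
rank(y): 5->5, 10->10, 7->7, 3->3, 2->2, 9->9, 6->6, 4->4, 1->1, 8->8
Step 2: d_i = R_x(i) - R_y(i); compute d_i^2.
  (5-5)^2=0, (4-10)^2=36, (7-7)^2=0, (3-3)^2=0, (8-2)^2=36, (9-9)^2=0, (6-6)^2=0, (10-4)^2=36, (1-1)^2=0, (2-8)^2=36
sum(d^2) = 144.
Step 3: rho = 1 - 6*144 / (10*(10^2 - 1)) = 1 - 864/990 = 0.127273.
Step 4: Under H0, t = rho * sqrt((n-2)/(1-rho^2)) = 0.3629 ~ t(8).
Step 5: Two-sided p-value from the t-distribution with 8 df = 0.726057.
Step 6: alpha = 0.1. fail to reject H0.

rho = 0.1273, p = 0.726057, fail to reject H0 at alpha = 0.1.


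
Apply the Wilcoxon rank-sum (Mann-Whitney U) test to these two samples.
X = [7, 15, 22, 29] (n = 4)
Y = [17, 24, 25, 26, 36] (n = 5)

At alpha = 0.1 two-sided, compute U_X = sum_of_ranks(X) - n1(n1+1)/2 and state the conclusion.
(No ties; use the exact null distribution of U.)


Step 1: Combine and sort all 9 observations; assign midranks.
sorted (value, group): (7,X), (15,X), (17,Y), (22,X), (24,Y), (25,Y), (26,Y), (29,X), (36,Y)
ranks: 7->1, 15->2, 17->3, 22->4, 24->5, 25->6, 26->7, 29->8, 36->9
Step 2: Rank sum for X: R1 = 1 + 2 + 4 + 8 = 15.
Step 3: U_X = R1 - n1(n1+1)/2 = 15 - 4*5/2 = 15 - 10 = 5.
       U_Y = n1*n2 - U_X = 20 - 5 = 15.
Step 4: No ties, so the exact null distribution of U (based on enumerating the C(9,4) = 126 equally likely rank assignments) gives the two-sided p-value.
Step 5: p-value = 0.285714; compare to alpha = 0.1. fail to reject H0.

U_X = 5, p = 0.285714, fail to reject H0 at alpha = 0.1.


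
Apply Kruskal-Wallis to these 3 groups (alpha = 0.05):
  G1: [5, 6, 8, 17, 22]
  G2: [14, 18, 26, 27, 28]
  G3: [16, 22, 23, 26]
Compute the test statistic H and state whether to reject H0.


Step 1: Combine all N = 14 observations and assign midranks.
sorted (value, group, rank): (5,G1,1), (6,G1,2), (8,G1,3), (14,G2,4), (16,G3,5), (17,G1,6), (18,G2,7), (22,G1,8.5), (22,G3,8.5), (23,G3,10), (26,G2,11.5), (26,G3,11.5), (27,G2,13), (28,G2,14)
Step 2: Sum ranks within each group.
R_1 = 20.5 (n_1 = 5)
R_2 = 49.5 (n_2 = 5)
R_3 = 35 (n_3 = 4)
Step 3: H = 12/(N(N+1)) * sum(R_i^2/n_i) - 3(N+1)
     = 12/(14*15) * (20.5^2/5 + 49.5^2/5 + 35^2/4) - 3*15
     = 0.057143 * 880.35 - 45
     = 5.305714.
Step 4: Ties present; correction factor C = 1 - 12/(14^3 - 14) = 0.995604. Corrected H = 5.305714 / 0.995604 = 5.329139.
Step 5: Under H0, H ~ chi^2(2); p-value = 0.069629.
Step 6: alpha = 0.05. fail to reject H0.

H = 5.3291, df = 2, p = 0.069629, fail to reject H0.


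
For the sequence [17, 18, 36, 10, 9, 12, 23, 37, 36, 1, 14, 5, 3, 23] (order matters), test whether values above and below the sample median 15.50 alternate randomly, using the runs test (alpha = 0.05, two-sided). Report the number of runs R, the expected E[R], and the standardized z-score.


Step 1: Compute median = 15.50; label A = above, B = below.
Labels in order: AAABBBAAABBBBA  (n_A = 7, n_B = 7)
Step 2: Count runs R = 5.
Step 3: Under H0 (random ordering), E[R] = 2*n_A*n_B/(n_A+n_B) + 1 = 2*7*7/14 + 1 = 8.0000.
        Var[R] = 2*n_A*n_B*(2*n_A*n_B - n_A - n_B) / ((n_A+n_B)^2 * (n_A+n_B-1)) = 8232/2548 = 3.2308.
        SD[R] = 1.7974.
Step 4: Continuity-corrected z = (R + 0.5 - E[R]) / SD[R] = (5 + 0.5 - 8.0000) / 1.7974 = -1.3909.
Step 5: Two-sided p-value via normal approximation = 2*(1 - Phi(|z|)) = 0.164264.
Step 6: alpha = 0.05. fail to reject H0.

R = 5, z = -1.3909, p = 0.164264, fail to reject H0.


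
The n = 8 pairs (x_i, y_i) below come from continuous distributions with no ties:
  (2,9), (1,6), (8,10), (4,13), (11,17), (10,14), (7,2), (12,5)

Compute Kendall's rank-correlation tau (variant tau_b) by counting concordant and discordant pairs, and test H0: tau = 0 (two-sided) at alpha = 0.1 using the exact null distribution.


Step 1: Enumerate the 28 unordered pairs (i,j) with i<j and classify each by sign(x_j-x_i) * sign(y_j-y_i).
  (1,2):dx=-1,dy=-3->C; (1,3):dx=+6,dy=+1->C; (1,4):dx=+2,dy=+4->C; (1,5):dx=+9,dy=+8->C
  (1,6):dx=+8,dy=+5->C; (1,7):dx=+5,dy=-7->D; (1,8):dx=+10,dy=-4->D; (2,3):dx=+7,dy=+4->C
  (2,4):dx=+3,dy=+7->C; (2,5):dx=+10,dy=+11->C; (2,6):dx=+9,dy=+8->C; (2,7):dx=+6,dy=-4->D
  (2,8):dx=+11,dy=-1->D; (3,4):dx=-4,dy=+3->D; (3,5):dx=+3,dy=+7->C; (3,6):dx=+2,dy=+4->C
  (3,7):dx=-1,dy=-8->C; (3,8):dx=+4,dy=-5->D; (4,5):dx=+7,dy=+4->C; (4,6):dx=+6,dy=+1->C
  (4,7):dx=+3,dy=-11->D; (4,8):dx=+8,dy=-8->D; (5,6):dx=-1,dy=-3->C; (5,7):dx=-4,dy=-15->C
  (5,8):dx=+1,dy=-12->D; (6,7):dx=-3,dy=-12->C; (6,8):dx=+2,dy=-9->D; (7,8):dx=+5,dy=+3->C
Step 2: C = 18, D = 10, total pairs = 28.
Step 3: tau = (C - D)/(n(n-1)/2) = (18 - 10)/28 = 0.285714.
Step 4: Exact two-sided p-value (enumerate n! = 40320 permutations of y under H0): p = 0.398760.
Step 5: alpha = 0.1. fail to reject H0.

tau_b = 0.2857 (C=18, D=10), p = 0.398760, fail to reject H0.


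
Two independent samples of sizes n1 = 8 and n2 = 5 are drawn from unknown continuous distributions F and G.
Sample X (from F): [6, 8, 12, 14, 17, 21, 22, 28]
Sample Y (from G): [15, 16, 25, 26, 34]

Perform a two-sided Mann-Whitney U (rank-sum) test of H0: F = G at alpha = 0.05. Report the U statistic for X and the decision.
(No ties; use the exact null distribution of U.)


Step 1: Combine and sort all 13 observations; assign midranks.
sorted (value, group): (6,X), (8,X), (12,X), (14,X), (15,Y), (16,Y), (17,X), (21,X), (22,X), (25,Y), (26,Y), (28,X), (34,Y)
ranks: 6->1, 8->2, 12->3, 14->4, 15->5, 16->6, 17->7, 21->8, 22->9, 25->10, 26->11, 28->12, 34->13
Step 2: Rank sum for X: R1 = 1 + 2 + 3 + 4 + 7 + 8 + 9 + 12 = 46.
Step 3: U_X = R1 - n1(n1+1)/2 = 46 - 8*9/2 = 46 - 36 = 10.
       U_Y = n1*n2 - U_X = 40 - 10 = 30.
Step 4: No ties, so the exact null distribution of U (based on enumerating the C(13,8) = 1287 equally likely rank assignments) gives the two-sided p-value.
Step 5: p-value = 0.170940; compare to alpha = 0.05. fail to reject H0.

U_X = 10, p = 0.170940, fail to reject H0 at alpha = 0.05.


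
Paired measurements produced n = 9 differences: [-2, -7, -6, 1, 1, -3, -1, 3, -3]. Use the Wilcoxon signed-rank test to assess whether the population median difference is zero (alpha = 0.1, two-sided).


Step 1: Drop any zero differences (none here) and take |d_i|.
|d| = [2, 7, 6, 1, 1, 3, 1, 3, 3]
Step 2: Midrank |d_i| (ties get averaged ranks).
ranks: |2|->4, |7|->9, |6|->8, |1|->2, |1|->2, |3|->6, |1|->2, |3|->6, |3|->6
Step 3: Attach original signs; sum ranks with positive sign and with negative sign.
W+ = 2 + 2 + 6 = 10
W- = 4 + 9 + 8 + 6 + 2 + 6 = 35
(Check: W+ + W- = 45 should equal n(n+1)/2 = 45.)
Step 4: Test statistic W = min(W+, W-) = 10.
Step 5: Ties in |d|, so use the tie-corrected normal approximation.
        E[W] = n(n+1)/4 = 9*10/4 = 22.5.
        Tie groups: |d|=1 (t=3), |d|=3 (t=3); sum(t^3 - t) = 48.
        Var[W] = n(n+1)(2n+1)/24 - sum(t^3-t)/48 = 1710/24 - 48/48 = 70.25.
        z = (W - E[W]) / sqrt(Var[W]) = (10 - 22.5) / 8.3815 = -1.4914.
        Two-sided p = 2*Phi(z) = 0.135863.
Step 6: alpha = 0.1. fail to reject H0.

W+ = 10, W- = 35, W = min = 10, p = 0.135863, fail to reject H0.


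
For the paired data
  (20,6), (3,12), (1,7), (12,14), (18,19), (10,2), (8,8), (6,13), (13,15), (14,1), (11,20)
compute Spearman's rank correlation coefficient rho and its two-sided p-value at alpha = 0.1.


Step 1: Rank x and y separately (midranks; no ties here).
rank(x): 20->11, 3->2, 1->1, 12->7, 18->10, 10->5, 8->4, 6->3, 13->8, 14->9, 11->6
rank(y): 6->3, 12->6, 7->4, 14->8, 19->10, 2->2, 8->5, 13->7, 15->9, 1->1, 20->11
Step 2: d_i = R_x(i) - R_y(i); compute d_i^2.
  (11-3)^2=64, (2-6)^2=16, (1-4)^2=9, (7-8)^2=1, (10-10)^2=0, (5-2)^2=9, (4-5)^2=1, (3-7)^2=16, (8-9)^2=1, (9-1)^2=64, (6-11)^2=25
sum(d^2) = 206.
Step 3: rho = 1 - 6*206 / (11*(11^2 - 1)) = 1 - 1236/1320 = 0.063636.
Step 4: Under H0, t = rho * sqrt((n-2)/(1-rho^2)) = 0.1913 ~ t(9).
Step 5: Two-sided p-value from the t-distribution with 9 df = 0.852539.
Step 6: alpha = 0.1. fail to reject H0.

rho = 0.0636, p = 0.852539, fail to reject H0 at alpha = 0.1.


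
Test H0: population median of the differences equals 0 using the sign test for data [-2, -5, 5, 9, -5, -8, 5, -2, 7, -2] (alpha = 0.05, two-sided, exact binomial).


Step 1: Discard zero differences. Original n = 10; n_eff = number of nonzero differences = 10.
Nonzero differences (with sign): -2, -5, +5, +9, -5, -8, +5, -2, +7, -2
Step 2: Count signs: positive = 4, negative = 6.
Step 3: Under H0: P(positive) = 0.5, so the number of positives S ~ Bin(10, 0.5).
Step 4: Two-sided exact p-value = sum of Bin(10,0.5) probabilities at or below the observed probability = 0.753906.
Step 5: alpha = 0.05. fail to reject H0.

n_eff = 10, pos = 4, neg = 6, p = 0.753906, fail to reject H0.


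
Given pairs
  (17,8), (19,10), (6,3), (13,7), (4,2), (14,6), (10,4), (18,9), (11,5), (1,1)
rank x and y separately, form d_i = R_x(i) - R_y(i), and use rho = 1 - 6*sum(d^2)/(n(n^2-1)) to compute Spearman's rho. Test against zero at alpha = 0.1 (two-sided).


Step 1: Rank x and y separately (midranks; no ties here).
rank(x): 17->8, 19->10, 6->3, 13->6, 4->2, 14->7, 10->4, 18->9, 11->5, 1->1
rank(y): 8->8, 10->10, 3->3, 7->7, 2->2, 6->6, 4->4, 9->9, 5->5, 1->1
Step 2: d_i = R_x(i) - R_y(i); compute d_i^2.
  (8-8)^2=0, (10-10)^2=0, (3-3)^2=0, (6-7)^2=1, (2-2)^2=0, (7-6)^2=1, (4-4)^2=0, (9-9)^2=0, (5-5)^2=0, (1-1)^2=0
sum(d^2) = 2.
Step 3: rho = 1 - 6*2 / (10*(10^2 - 1)) = 1 - 12/990 = 0.987879.
Step 4: Under H0, t = rho * sqrt((n-2)/(1-rho^2)) = 18.0003 ~ t(8).
Step 5: Two-sided p-value from the t-distribution with 8 df = 0.000000.
Step 6: alpha = 0.1. reject H0.

rho = 0.9879, p = 0.000000, reject H0 at alpha = 0.1.


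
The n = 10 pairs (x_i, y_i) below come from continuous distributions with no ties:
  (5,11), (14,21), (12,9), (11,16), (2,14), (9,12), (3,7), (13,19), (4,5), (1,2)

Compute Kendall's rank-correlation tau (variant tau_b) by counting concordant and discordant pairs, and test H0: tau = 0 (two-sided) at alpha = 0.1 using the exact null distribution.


Step 1: Enumerate the 45 unordered pairs (i,j) with i<j and classify each by sign(x_j-x_i) * sign(y_j-y_i).
  (1,2):dx=+9,dy=+10->C; (1,3):dx=+7,dy=-2->D; (1,4):dx=+6,dy=+5->C; (1,5):dx=-3,dy=+3->D
  (1,6):dx=+4,dy=+1->C; (1,7):dx=-2,dy=-4->C; (1,8):dx=+8,dy=+8->C; (1,9):dx=-1,dy=-6->C
  (1,10):dx=-4,dy=-9->C; (2,3):dx=-2,dy=-12->C; (2,4):dx=-3,dy=-5->C; (2,5):dx=-12,dy=-7->C
  (2,6):dx=-5,dy=-9->C; (2,7):dx=-11,dy=-14->C; (2,8):dx=-1,dy=-2->C; (2,9):dx=-10,dy=-16->C
  (2,10):dx=-13,dy=-19->C; (3,4):dx=-1,dy=+7->D; (3,5):dx=-10,dy=+5->D; (3,6):dx=-3,dy=+3->D
  (3,7):dx=-9,dy=-2->C; (3,8):dx=+1,dy=+10->C; (3,9):dx=-8,dy=-4->C; (3,10):dx=-11,dy=-7->C
  (4,5):dx=-9,dy=-2->C; (4,6):dx=-2,dy=-4->C; (4,7):dx=-8,dy=-9->C; (4,8):dx=+2,dy=+3->C
  (4,9):dx=-7,dy=-11->C; (4,10):dx=-10,dy=-14->C; (5,6):dx=+7,dy=-2->D; (5,7):dx=+1,dy=-7->D
  (5,8):dx=+11,dy=+5->C; (5,9):dx=+2,dy=-9->D; (5,10):dx=-1,dy=-12->C; (6,7):dx=-6,dy=-5->C
  (6,8):dx=+4,dy=+7->C; (6,9):dx=-5,dy=-7->C; (6,10):dx=-8,dy=-10->C; (7,8):dx=+10,dy=+12->C
  (7,9):dx=+1,dy=-2->D; (7,10):dx=-2,dy=-5->C; (8,9):dx=-9,dy=-14->C; (8,10):dx=-12,dy=-17->C
  (9,10):dx=-3,dy=-3->C
Step 2: C = 36, D = 9, total pairs = 45.
Step 3: tau = (C - D)/(n(n-1)/2) = (36 - 9)/45 = 0.600000.
Step 4: Exact two-sided p-value (enumerate n! = 3628800 permutations of y under H0): p = 0.016666.
Step 5: alpha = 0.1. reject H0.

tau_b = 0.6000 (C=36, D=9), p = 0.016666, reject H0.


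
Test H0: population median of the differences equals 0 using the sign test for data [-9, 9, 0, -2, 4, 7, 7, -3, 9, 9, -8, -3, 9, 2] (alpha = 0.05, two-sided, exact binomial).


Step 1: Discard zero differences. Original n = 14; n_eff = number of nonzero differences = 13.
Nonzero differences (with sign): -9, +9, -2, +4, +7, +7, -3, +9, +9, -8, -3, +9, +2
Step 2: Count signs: positive = 8, negative = 5.
Step 3: Under H0: P(positive) = 0.5, so the number of positives S ~ Bin(13, 0.5).
Step 4: Two-sided exact p-value = sum of Bin(13,0.5) probabilities at or below the observed probability = 0.581055.
Step 5: alpha = 0.05. fail to reject H0.

n_eff = 13, pos = 8, neg = 5, p = 0.581055, fail to reject H0.


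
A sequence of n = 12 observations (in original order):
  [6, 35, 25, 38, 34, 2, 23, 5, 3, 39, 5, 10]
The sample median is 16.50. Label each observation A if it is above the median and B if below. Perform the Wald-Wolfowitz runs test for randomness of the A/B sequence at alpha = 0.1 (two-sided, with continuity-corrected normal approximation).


Step 1: Compute median = 16.50; label A = above, B = below.
Labels in order: BAAAABABBABB  (n_A = 6, n_B = 6)
Step 2: Count runs R = 7.
Step 3: Under H0 (random ordering), E[R] = 2*n_A*n_B/(n_A+n_B) + 1 = 2*6*6/12 + 1 = 7.0000.
        Var[R] = 2*n_A*n_B*(2*n_A*n_B - n_A - n_B) / ((n_A+n_B)^2 * (n_A+n_B-1)) = 4320/1584 = 2.7273.
        SD[R] = 1.6514.
Step 4: R = E[R], so z = 0 with no continuity correction.
Step 5: Two-sided p-value via normal approximation = 2*(1 - Phi(|z|)) = 1.000000.
Step 6: alpha = 0.1. fail to reject H0.

R = 7, z = 0.0000, p = 1.000000, fail to reject H0.


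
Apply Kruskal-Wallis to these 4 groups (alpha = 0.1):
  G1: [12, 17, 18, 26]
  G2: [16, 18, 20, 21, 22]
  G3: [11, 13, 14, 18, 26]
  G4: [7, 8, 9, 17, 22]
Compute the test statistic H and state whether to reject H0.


Step 1: Combine all N = 19 observations and assign midranks.
sorted (value, group, rank): (7,G4,1), (8,G4,2), (9,G4,3), (11,G3,4), (12,G1,5), (13,G3,6), (14,G3,7), (16,G2,8), (17,G1,9.5), (17,G4,9.5), (18,G1,12), (18,G2,12), (18,G3,12), (20,G2,14), (21,G2,15), (22,G2,16.5), (22,G4,16.5), (26,G1,18.5), (26,G3,18.5)
Step 2: Sum ranks within each group.
R_1 = 45 (n_1 = 4)
R_2 = 65.5 (n_2 = 5)
R_3 = 47.5 (n_3 = 5)
R_4 = 32 (n_4 = 5)
Step 3: H = 12/(N(N+1)) * sum(R_i^2/n_i) - 3(N+1)
     = 12/(19*20) * (45^2/4 + 65.5^2/5 + 47.5^2/5 + 32^2/5) - 3*20
     = 0.031579 * 2020.35 - 60
     = 3.800526.
Step 4: Ties present; correction factor C = 1 - 42/(19^3 - 19) = 0.993860. Corrected H = 3.800526 / 0.993860 = 3.824007.
Step 5: Under H0, H ~ chi^2(3); p-value = 0.281106.
Step 6: alpha = 0.1. fail to reject H0.

H = 3.8240, df = 3, p = 0.281106, fail to reject H0.


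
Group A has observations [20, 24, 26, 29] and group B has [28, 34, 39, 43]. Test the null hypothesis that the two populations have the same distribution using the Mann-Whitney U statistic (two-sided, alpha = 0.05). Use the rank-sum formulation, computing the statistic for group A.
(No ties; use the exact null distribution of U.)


Step 1: Combine and sort all 8 observations; assign midranks.
sorted (value, group): (20,X), (24,X), (26,X), (28,Y), (29,X), (34,Y), (39,Y), (43,Y)
ranks: 20->1, 24->2, 26->3, 28->4, 29->5, 34->6, 39->7, 43->8
Step 2: Rank sum for X: R1 = 1 + 2 + 3 + 5 = 11.
Step 3: U_X = R1 - n1(n1+1)/2 = 11 - 4*5/2 = 11 - 10 = 1.
       U_Y = n1*n2 - U_X = 16 - 1 = 15.
Step 4: No ties, so the exact null distribution of U (based on enumerating the C(8,4) = 70 equally likely rank assignments) gives the two-sided p-value.
Step 5: p-value = 0.057143; compare to alpha = 0.05. fail to reject H0.

U_X = 1, p = 0.057143, fail to reject H0 at alpha = 0.05.


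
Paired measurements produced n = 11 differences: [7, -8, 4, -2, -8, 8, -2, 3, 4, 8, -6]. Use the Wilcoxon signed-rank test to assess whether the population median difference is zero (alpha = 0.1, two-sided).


Step 1: Drop any zero differences (none here) and take |d_i|.
|d| = [7, 8, 4, 2, 8, 8, 2, 3, 4, 8, 6]
Step 2: Midrank |d_i| (ties get averaged ranks).
ranks: |7|->7, |8|->9.5, |4|->4.5, |2|->1.5, |8|->9.5, |8|->9.5, |2|->1.5, |3|->3, |4|->4.5, |8|->9.5, |6|->6
Step 3: Attach original signs; sum ranks with positive sign and with negative sign.
W+ = 7 + 4.5 + 9.5 + 3 + 4.5 + 9.5 = 38
W- = 9.5 + 1.5 + 9.5 + 1.5 + 6 = 28
(Check: W+ + W- = 66 should equal n(n+1)/2 = 66.)
Step 4: Test statistic W = min(W+, W-) = 28.
Step 5: Ties in |d|, so use the tie-corrected normal approximation.
        E[W] = n(n+1)/4 = 11*12/4 = 33.
        Tie groups: |d|=2 (t=2), |d|=4 (t=2), |d|=8 (t=4); sum(t^3 - t) = 72.
        Var[W] = n(n+1)(2n+1)/24 - sum(t^3-t)/48 = 3036/24 - 72/48 = 125.
        z = (W - E[W]) / sqrt(Var[W]) = (28 - 33) / 11.1803 = -0.4472.
        Two-sided p = 2*Phi(z) = 0.654721.
Step 6: alpha = 0.1. fail to reject H0.

W+ = 38, W- = 28, W = min = 28, p = 0.654721, fail to reject H0.


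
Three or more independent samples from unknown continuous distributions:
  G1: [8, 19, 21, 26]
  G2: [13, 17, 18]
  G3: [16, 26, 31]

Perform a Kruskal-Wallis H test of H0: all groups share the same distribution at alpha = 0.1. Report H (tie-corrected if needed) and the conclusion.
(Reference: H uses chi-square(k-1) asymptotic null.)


Step 1: Combine all N = 10 observations and assign midranks.
sorted (value, group, rank): (8,G1,1), (13,G2,2), (16,G3,3), (17,G2,4), (18,G2,5), (19,G1,6), (21,G1,7), (26,G1,8.5), (26,G3,8.5), (31,G3,10)
Step 2: Sum ranks within each group.
R_1 = 22.5 (n_1 = 4)
R_2 = 11 (n_2 = 3)
R_3 = 21.5 (n_3 = 3)
Step 3: H = 12/(N(N+1)) * sum(R_i^2/n_i) - 3(N+1)
     = 12/(10*11) * (22.5^2/4 + 11^2/3 + 21.5^2/3) - 3*11
     = 0.109091 * 320.979 - 33
     = 2.015909.
Step 4: Ties present; correction factor C = 1 - 6/(10^3 - 10) = 0.993939. Corrected H = 2.015909 / 0.993939 = 2.028201.
Step 5: Under H0, H ~ chi^2(2); p-value = 0.362729.
Step 6: alpha = 0.1. fail to reject H0.

H = 2.0282, df = 2, p = 0.362729, fail to reject H0.


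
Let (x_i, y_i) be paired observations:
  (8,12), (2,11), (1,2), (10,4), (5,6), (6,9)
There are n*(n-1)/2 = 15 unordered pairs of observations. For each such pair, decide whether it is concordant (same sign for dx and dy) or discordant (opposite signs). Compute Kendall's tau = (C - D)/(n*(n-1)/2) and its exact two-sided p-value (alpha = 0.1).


Step 1: Enumerate the 15 unordered pairs (i,j) with i<j and classify each by sign(x_j-x_i) * sign(y_j-y_i).
  (1,2):dx=-6,dy=-1->C; (1,3):dx=-7,dy=-10->C; (1,4):dx=+2,dy=-8->D; (1,5):dx=-3,dy=-6->C
  (1,6):dx=-2,dy=-3->C; (2,3):dx=-1,dy=-9->C; (2,4):dx=+8,dy=-7->D; (2,5):dx=+3,dy=-5->D
  (2,6):dx=+4,dy=-2->D; (3,4):dx=+9,dy=+2->C; (3,5):dx=+4,dy=+4->C; (3,6):dx=+5,dy=+7->C
  (4,5):dx=-5,dy=+2->D; (4,6):dx=-4,dy=+5->D; (5,6):dx=+1,dy=+3->C
Step 2: C = 9, D = 6, total pairs = 15.
Step 3: tau = (C - D)/(n(n-1)/2) = (9 - 6)/15 = 0.200000.
Step 4: Exact two-sided p-value (enumerate n! = 720 permutations of y under H0): p = 0.719444.
Step 5: alpha = 0.1. fail to reject H0.

tau_b = 0.2000 (C=9, D=6), p = 0.719444, fail to reject H0.


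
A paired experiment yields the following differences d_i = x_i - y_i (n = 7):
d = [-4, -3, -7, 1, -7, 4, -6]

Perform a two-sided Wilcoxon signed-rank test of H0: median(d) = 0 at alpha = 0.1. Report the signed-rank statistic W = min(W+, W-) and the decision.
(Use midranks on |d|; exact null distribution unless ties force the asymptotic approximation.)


Step 1: Drop any zero differences (none here) and take |d_i|.
|d| = [4, 3, 7, 1, 7, 4, 6]
Step 2: Midrank |d_i| (ties get averaged ranks).
ranks: |4|->3.5, |3|->2, |7|->6.5, |1|->1, |7|->6.5, |4|->3.5, |6|->5
Step 3: Attach original signs; sum ranks with positive sign and with negative sign.
W+ = 1 + 3.5 = 4.5
W- = 3.5 + 2 + 6.5 + 6.5 + 5 = 23.5
(Check: W+ + W- = 28 should equal n(n+1)/2 = 28.)
Step 4: Test statistic W = min(W+, W-) = 4.5.
Step 5: Ties in |d|, so use the tie-corrected normal approximation.
        E[W] = n(n+1)/4 = 7*8/4 = 14.
        Tie groups: |d|=4 (t=2), |d|=7 (t=2); sum(t^3 - t) = 12.
        Var[W] = n(n+1)(2n+1)/24 - sum(t^3-t)/48 = 840/24 - 12/48 = 34.75.
        z = (W - E[W]) / sqrt(Var[W]) = (4.5 - 14) / 5.8949 = -1.6116.
        Two-sided p = 2*Phi(z) = 0.107058.
Step 6: alpha = 0.1. fail to reject H0.

W+ = 4.5, W- = 23.5, W = min = 4.5, p = 0.107058, fail to reject H0.


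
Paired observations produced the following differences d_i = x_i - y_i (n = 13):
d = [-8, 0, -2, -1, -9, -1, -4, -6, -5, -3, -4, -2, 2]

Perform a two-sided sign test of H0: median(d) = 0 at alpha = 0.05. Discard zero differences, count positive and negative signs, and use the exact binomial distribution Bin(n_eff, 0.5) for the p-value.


Step 1: Discard zero differences. Original n = 13; n_eff = number of nonzero differences = 12.
Nonzero differences (with sign): -8, -2, -1, -9, -1, -4, -6, -5, -3, -4, -2, +2
Step 2: Count signs: positive = 1, negative = 11.
Step 3: Under H0: P(positive) = 0.5, so the number of positives S ~ Bin(12, 0.5).
Step 4: Two-sided exact p-value = sum of Bin(12,0.5) probabilities at or below the observed probability = 0.006348.
Step 5: alpha = 0.05. reject H0.

n_eff = 12, pos = 1, neg = 11, p = 0.006348, reject H0.


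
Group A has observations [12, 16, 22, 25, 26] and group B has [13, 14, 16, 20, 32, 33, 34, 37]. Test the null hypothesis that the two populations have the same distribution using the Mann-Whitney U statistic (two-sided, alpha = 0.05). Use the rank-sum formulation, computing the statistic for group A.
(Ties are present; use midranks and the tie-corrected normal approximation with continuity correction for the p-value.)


Step 1: Combine and sort all 13 observations; assign midranks.
sorted (value, group): (12,X), (13,Y), (14,Y), (16,X), (16,Y), (20,Y), (22,X), (25,X), (26,X), (32,Y), (33,Y), (34,Y), (37,Y)
ranks: 12->1, 13->2, 14->3, 16->4.5, 16->4.5, 20->6, 22->7, 25->8, 26->9, 32->10, 33->11, 34->12, 37->13
Step 2: Rank sum for X: R1 = 1 + 4.5 + 7 + 8 + 9 = 29.5.
Step 3: U_X = R1 - n1(n1+1)/2 = 29.5 - 5*6/2 = 29.5 - 15 = 14.5.
       U_Y = n1*n2 - U_X = 40 - 14.5 = 25.5.
Step 4: Ties are present, so use the tie-corrected normal approximation (with continuity correction) for the p-value.
Step 5: p-value = 0.463600; compare to alpha = 0.05. fail to reject H0.

U_X = 14.5, p = 0.463600, fail to reject H0 at alpha = 0.05.


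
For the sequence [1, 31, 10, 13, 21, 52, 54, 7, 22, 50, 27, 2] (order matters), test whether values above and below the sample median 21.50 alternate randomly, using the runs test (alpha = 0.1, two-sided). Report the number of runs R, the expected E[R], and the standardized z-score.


Step 1: Compute median = 21.50; label A = above, B = below.
Labels in order: BABBBAABAAAB  (n_A = 6, n_B = 6)
Step 2: Count runs R = 7.
Step 3: Under H0 (random ordering), E[R] = 2*n_A*n_B/(n_A+n_B) + 1 = 2*6*6/12 + 1 = 7.0000.
        Var[R] = 2*n_A*n_B*(2*n_A*n_B - n_A - n_B) / ((n_A+n_B)^2 * (n_A+n_B-1)) = 4320/1584 = 2.7273.
        SD[R] = 1.6514.
Step 4: R = E[R], so z = 0 with no continuity correction.
Step 5: Two-sided p-value via normal approximation = 2*(1 - Phi(|z|)) = 1.000000.
Step 6: alpha = 0.1. fail to reject H0.

R = 7, z = 0.0000, p = 1.000000, fail to reject H0.
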